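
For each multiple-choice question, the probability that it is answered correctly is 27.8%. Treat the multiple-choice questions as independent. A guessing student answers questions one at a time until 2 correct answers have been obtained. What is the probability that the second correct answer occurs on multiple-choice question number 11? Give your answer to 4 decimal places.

Y = trial on which the second success occurs; negative binomial, r=2, p=0.278.
P(Y=11) = C(10,1) · p^2 · (1−p)^9
= 10 · 0.077284 · 0.053313 = 0.041203

0.0412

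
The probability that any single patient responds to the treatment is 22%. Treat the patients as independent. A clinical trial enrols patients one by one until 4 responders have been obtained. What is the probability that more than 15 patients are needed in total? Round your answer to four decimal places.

0.5726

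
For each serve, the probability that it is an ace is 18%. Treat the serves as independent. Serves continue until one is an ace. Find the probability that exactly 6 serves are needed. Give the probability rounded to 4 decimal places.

Geometric (trials to first success), p = 0.18.
P(Y = 6) = (1−p)^5 · p = 0.37074 · 0.18 = 0.066733

0.0667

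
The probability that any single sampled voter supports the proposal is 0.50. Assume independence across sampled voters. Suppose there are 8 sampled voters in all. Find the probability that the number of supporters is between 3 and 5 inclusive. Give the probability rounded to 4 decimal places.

X ~ Binomial(8, 0.50); P(3 ≤ X ≤ 5) = Σ C(8,k) p^k (1−p)^(8−k) over k:
  k=3: C(8,3)·0.50^3·0.50^5 = 0.218750
  k=4: C(8,4)·0.50^4·0.50^4 = 0.273438
  k=5: C(8,5)·0.50^5·0.50^3 = 0.218750
Total = 0.710938

0.7109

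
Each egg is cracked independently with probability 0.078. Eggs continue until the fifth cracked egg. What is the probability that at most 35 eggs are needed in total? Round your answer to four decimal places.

0.1336

Finishing within 35 eggs ⇔ at least 5 successes in the first 35. With X ~ Binomial(35, 0.078), P(Y ≤ 35) = 1 − P(X ≤ 4).
  k=0: C(35,0)·0.078^0·0.922^35 = 0.058288
  k=1: C(35,1)·0.078^1·0.922^34 = 0.172589
  k=2: C(35,2)·0.078^2·0.922^33 = 0.248214
  k=3: C(35,3)·0.078^3·0.922^32 = 0.230985
  k=4: C(35,4)·0.078^4·0.922^31 = 0.156328
1 − 0.866404 = 0.133596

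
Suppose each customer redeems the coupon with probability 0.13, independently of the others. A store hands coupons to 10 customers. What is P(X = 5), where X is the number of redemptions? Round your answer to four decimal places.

0.0047

X ~ Binomial(n=10, p=0.13).
P(X=5) = C(10,5) · p^5 · (1−p)^5
= 252 · 3.7129e-05 · 0.49842 = 0.004664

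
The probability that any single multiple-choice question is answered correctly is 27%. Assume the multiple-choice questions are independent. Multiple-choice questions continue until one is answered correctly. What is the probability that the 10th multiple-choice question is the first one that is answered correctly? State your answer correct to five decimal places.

0.01590

Geometric (trials to first success), p = 0.27.
P(Y = 10) = (1−p)^9 · p = 0.058872 · 0.27 = 0.0158953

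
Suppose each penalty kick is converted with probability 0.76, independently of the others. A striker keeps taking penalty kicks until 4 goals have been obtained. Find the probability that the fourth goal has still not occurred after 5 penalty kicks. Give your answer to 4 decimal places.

Needing more than 5 penalty kicks ⇔ fewer than 4 successes in the first 5. With X ~ Binomial(5, 0.76), P(Y > 5) = P(X ≤ 3).
  k=0: C(5,0)·0.76^0·0.24^5 = 0.000796
  k=1: C(5,1)·0.76^1·0.24^4 = 0.012607
  k=2: C(5,2)·0.76^2·0.24^3 = 0.079847
  k=3: C(5,3)·0.76^3·0.24^2 = 0.252850
P(X ≤ 3) = 0.346101

0.3461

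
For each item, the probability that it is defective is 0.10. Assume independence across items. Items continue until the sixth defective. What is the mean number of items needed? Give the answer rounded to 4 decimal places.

Y = total items until the sixth success; negative binomial with r=6, p=0.10.
E[Y] = r / p = 6 / 0.10 = 60.000000

60.0000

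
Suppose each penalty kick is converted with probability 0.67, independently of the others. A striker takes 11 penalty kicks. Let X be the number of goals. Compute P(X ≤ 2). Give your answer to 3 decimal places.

X ~ Binomial(11, 0.67); P(X ≤ 2) = Σ C(11,k) p^k (1−p)^(11−k) over k:
  k=0: C(11,0)·0.67^0·0.33^11 = 0.00001
  k=1: C(11,1)·0.67^1·0.33^10 = 0.00011
  k=2: C(11,2)·0.67^2·0.33^9 = 0.00115
Total = 0.00126

0.001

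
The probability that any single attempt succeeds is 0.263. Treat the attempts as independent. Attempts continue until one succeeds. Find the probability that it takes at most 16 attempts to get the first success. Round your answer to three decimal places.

0.992

Y = number of attempts to the first success; geometric, p = 0.263.
P(Y ≤ 16) = 1 − (1−p)^16 = 1 − 0.00758 = 0.99242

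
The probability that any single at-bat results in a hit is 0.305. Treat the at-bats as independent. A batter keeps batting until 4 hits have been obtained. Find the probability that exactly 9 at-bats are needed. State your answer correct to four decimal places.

Y = trial on which the fourth success occurs; negative binomial, r=4, p=0.305.
P(Y=9) = C(8,3) · p^4 · (1−p)^5
= 56 · 0.0086537 · 0.16215 = 0.078580

0.0786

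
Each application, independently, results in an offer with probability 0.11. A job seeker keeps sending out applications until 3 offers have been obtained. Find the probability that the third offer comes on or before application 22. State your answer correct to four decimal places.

Finishing within 22 applications ⇔ at least 3 successes in the first 22. With X ~ Binomial(22, 0.11), P(Y ≤ 22) = 1 − P(X ≤ 2).
  k=0: C(22,0)·0.11^0·0.89^22 = 0.077016
  k=1: C(22,1)·0.11^1·0.89^21 = 0.209414
  k=2: C(22,2)·0.11^2·0.89^20 = 0.271767
1 − 0.558197 = 0.441803

0.4418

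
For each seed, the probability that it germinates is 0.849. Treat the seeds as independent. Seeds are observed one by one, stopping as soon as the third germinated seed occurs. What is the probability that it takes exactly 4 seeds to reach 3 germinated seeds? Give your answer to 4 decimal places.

0.2772

Y = trial on which the third success occurs; negative binomial, r=3, p=0.849.
P(Y=4) = C(3,2) · p^3 · (1−p)^1
= 3 · 0.61196 · 0.151 = 0.277218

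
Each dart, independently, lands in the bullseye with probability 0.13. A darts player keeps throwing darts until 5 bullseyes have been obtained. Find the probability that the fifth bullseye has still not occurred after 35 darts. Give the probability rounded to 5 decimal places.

0.51545

Needing more than 35 darts ⇔ fewer than 5 successes in the first 35. With X ~ Binomial(35, 0.13), P(Y > 35) = P(X ≤ 4).
  k=0: C(35,0)·0.13^0·0.87^35 = 0.0076414
  k=1: C(35,1)·0.13^1·0.87^34 = 0.0399637
  k=2: C(35,2)·0.13^2·0.87^33 = 0.1015171
  k=3: C(35,3)·0.13^3·0.87^32 = 0.1668614
  k=4: C(35,4)·0.13^4·0.87^31 = 0.1994665
P(X ≤ 4) = 0.5154500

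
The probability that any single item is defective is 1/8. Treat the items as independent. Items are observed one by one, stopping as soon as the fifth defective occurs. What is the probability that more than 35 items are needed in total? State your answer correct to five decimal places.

Needing more than 35 items ⇔ fewer than 5 successes in the first 35. With X ~ Binomial(35, 0.125), P(Y > 35) = P(X ≤ 4).
  k=0: C(35,0)·0.125^0·0.875^35 = 0.0093386
  k=1: C(35,1)·0.125^1·0.875^34 = 0.0466930
  k=2: C(35,2)·0.125^2·0.875^33 = 0.1133973
  k=3: C(35,3)·0.125^3·0.875^32 = 0.1781958
  k=4: C(35,4)·0.125^4·0.875^31 = 0.2036523
P(X ≤ 4) = 0.5512770

0.55128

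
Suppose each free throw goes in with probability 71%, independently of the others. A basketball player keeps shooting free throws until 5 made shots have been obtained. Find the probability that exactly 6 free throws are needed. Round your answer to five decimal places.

0.26161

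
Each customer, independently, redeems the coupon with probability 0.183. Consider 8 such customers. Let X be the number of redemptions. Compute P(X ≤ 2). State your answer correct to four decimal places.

X ~ Binomial(8, 0.183); P(X ≤ 2) = Σ C(8,k) p^k (1−p)^(8−k) over k:
  k=0: C(8,0)·0.183^0·0.817^8 = 0.198507
  k=1: C(8,1)·0.183^1·0.817^7 = 0.355710
  k=2: C(8,2)·0.183^2·0.817^6 = 0.278864
Total = 0.833081

0.8331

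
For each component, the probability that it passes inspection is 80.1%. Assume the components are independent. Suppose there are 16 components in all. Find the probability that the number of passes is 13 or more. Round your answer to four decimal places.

0.6021

X ~ Binomial(16, 0.801); P(X ≥ 13) = Σ C(16,k) p^k (1−p)^(16−k) over k:
  k=13: C(16,13)·0.801^13·0.199^3 = 0.246587
  k=14: C(16,14)·0.801^14·0.199^2 = 0.212688
  k=15: C(16,15)·0.801^15·0.199^1 = 0.114146
  k=16: C(16,16)·0.801^16·0.199^0 = 0.028716
Total = 0.602136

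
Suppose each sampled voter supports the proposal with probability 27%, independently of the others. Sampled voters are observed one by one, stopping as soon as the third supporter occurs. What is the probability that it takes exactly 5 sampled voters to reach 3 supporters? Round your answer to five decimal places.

0.06293

Y = trial on which the third success occurs; negative binomial, r=3, p=0.27.
P(Y=5) = C(4,2) · p^3 · (1−p)^2
= 6 · 0.019683 · 0.5329 = 0.0629344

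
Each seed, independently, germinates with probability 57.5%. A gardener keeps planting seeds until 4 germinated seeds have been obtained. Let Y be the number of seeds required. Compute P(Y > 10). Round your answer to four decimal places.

0.0758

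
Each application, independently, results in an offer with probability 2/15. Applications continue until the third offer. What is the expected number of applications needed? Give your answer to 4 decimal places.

22.5000

Y = total applications until the third success; negative binomial with r=3, p=0.133333.
E[Y] = r / p = 3 / 0.133333 = 22.500000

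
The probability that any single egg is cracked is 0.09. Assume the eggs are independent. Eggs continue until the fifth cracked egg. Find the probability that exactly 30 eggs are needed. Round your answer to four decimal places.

Y = trial on which the fifth success occurs; negative binomial, r=5, p=0.09.
P(Y=30) = C(29,4) · p^5 · (1−p)^25
= 23751 · 5.9049e-06 · 0.094631 = 0.013272

0.0133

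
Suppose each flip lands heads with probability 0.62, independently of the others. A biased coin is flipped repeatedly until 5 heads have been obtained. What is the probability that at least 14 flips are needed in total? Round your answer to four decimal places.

0.0225

Needing more than 13 flips ⇔ fewer than 5 successes in the first 13. With X ~ Binomial(13, 0.62), P(Y > 13) = P(X ≤ 4).
  k=0: C(13,0)·0.62^0·0.38^13 = 0.000003
  k=1: C(13,1)·0.62^1·0.38^12 = 0.000073
  k=2: C(13,2)·0.62^2·0.38^11 = 0.000715
  k=3: C(13,3)·0.62^3·0.38^10 = 0.004279
  k=4: C(13,4)·0.62^4·0.38^9 = 0.017455
P(X ≤ 4) = 0.022526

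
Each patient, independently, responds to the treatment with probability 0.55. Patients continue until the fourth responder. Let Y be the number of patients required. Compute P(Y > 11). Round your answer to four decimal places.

0.0610

Needing more than 11 patients ⇔ fewer than 4 successes in the first 11. With X ~ Binomial(11, 0.55), P(Y > 11) = P(X ≤ 3).
  k=0: C(11,0)·0.55^0·0.45^11 = 0.000153
  k=1: C(11,1)·0.55^1·0.45^10 = 0.002060
  k=2: C(11,2)·0.55^2·0.45^9 = 0.012589
  k=3: C(11,3)·0.55^3·0.45^8 = 0.046161
P(X ≤ 3) = 0.060963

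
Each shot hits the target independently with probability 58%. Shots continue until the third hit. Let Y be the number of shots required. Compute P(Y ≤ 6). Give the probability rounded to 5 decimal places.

0.79201

Finishing within 6 shots ⇔ at least 3 successes in the first 6. With X ~ Binomial(6, 0.58), P(Y ≤ 6) = 1 − P(X ≤ 2).
  k=0: C(6,0)·0.58^0·0.42^6 = 0.0054890
  k=1: C(6,1)·0.58^1·0.42^5 = 0.0454805
  k=2: C(6,2)·0.58^2·0.42^4 = 0.1570162
1 − 0.2079858 = 0.7920142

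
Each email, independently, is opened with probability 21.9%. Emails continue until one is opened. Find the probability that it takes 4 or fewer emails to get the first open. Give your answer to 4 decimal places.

Y = number of emails to the first success; geometric, p = 0.219.
P(Y ≤ 4) = 1 − (1−p)^4 = 1 − 0.372052 = 0.627948

0.6279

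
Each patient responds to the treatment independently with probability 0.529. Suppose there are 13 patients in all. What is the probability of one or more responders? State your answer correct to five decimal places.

P(at least one) = 1 − P(none) = 1 − (1 − 0.529)^13
= 1 − 0.0000561 = 0.9999439

0.99994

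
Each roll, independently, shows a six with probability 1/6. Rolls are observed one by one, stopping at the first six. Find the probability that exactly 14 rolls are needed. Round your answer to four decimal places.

0.0156

Geometric (trials to first success), p = 0.166667.
P(Y = 14) = (1−p)^13 · p = 0.093464 · 0.166667 = 0.015577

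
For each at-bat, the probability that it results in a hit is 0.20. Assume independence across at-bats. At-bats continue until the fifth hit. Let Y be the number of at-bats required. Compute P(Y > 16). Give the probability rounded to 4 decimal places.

Needing more than 16 at-bats ⇔ fewer than 5 successes in the first 16. With X ~ Binomial(16, 0.20), P(Y > 16) = P(X ≤ 4).
  k=0: C(16,0)·0.20^0·0.80^16 = 0.028147
  k=1: C(16,1)·0.20^1·0.80^15 = 0.112590
  k=2: C(16,2)·0.20^2·0.80^14 = 0.211106
  k=3: C(16,3)·0.20^3·0.80^13 = 0.246291
  k=4: C(16,4)·0.20^4·0.80^12 = 0.200111
P(X ≤ 4) = 0.798245

0.7982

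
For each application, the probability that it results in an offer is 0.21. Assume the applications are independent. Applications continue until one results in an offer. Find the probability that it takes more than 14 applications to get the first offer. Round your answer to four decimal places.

0.0369

Y = number of applications to the first success; geometric, p = 0.21.
P(Y > 14) = P(first 14 all fail) = (1−p)^14 = 0.036879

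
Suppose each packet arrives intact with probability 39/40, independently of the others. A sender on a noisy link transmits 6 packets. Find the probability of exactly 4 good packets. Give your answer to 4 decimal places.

X ~ Binomial(n=6, p=0.975).
P(X=4) = C(6,4) · p^4 · (1−p)^2
= 15 · 0.90369 · 0.000625 = 0.008472

0.0085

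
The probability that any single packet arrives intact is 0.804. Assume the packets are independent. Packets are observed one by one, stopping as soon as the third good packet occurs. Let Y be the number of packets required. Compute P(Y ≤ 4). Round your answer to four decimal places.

0.8253

Finishing within 4 packets ⇔ at least 3 successes in the first 4. With X ~ Binomial(4, 0.804), P(Y ≤ 4) = 1 − P(X ≤ 2).
  k=0: C(4,0)·0.804^0·0.196^4 = 0.001476
  k=1: C(4,1)·0.804^1·0.196^3 = 0.024215
  k=2: C(4,2)·0.804^2·0.196^2 = 0.148996
1 − 0.174687 = 0.825313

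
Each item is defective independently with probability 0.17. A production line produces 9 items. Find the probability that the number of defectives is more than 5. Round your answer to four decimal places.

X ~ Binomial(9, 0.17); P(X ≥ 6) = Σ C(9,k) p^k (1−p)^(9−k) over k:
  k=6: C(9,6)·0.17^6·0.83^3 = 0.001159
  k=7: C(9,7)·0.17^7·0.83^2 = 0.000102
  k=8: C(9,8)·0.17^8·0.83^1 = 0.000005
  k=9: C(9,9)·0.17^9·0.83^0 = 0.000000
Total = 0.001266

0.0013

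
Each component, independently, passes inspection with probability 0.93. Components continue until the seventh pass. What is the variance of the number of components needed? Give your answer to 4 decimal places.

0.5665

Y = total components until the seventh success; negative binomial with r=7, p=0.93.
Var(Y) = r(1−p)/p² = 7·0.07 / 0.93² = 0.566539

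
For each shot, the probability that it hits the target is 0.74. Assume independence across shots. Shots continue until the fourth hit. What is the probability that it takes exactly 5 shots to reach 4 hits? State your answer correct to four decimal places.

0.3119

Y = trial on which the fourth success occurs; negative binomial, r=4, p=0.74.
P(Y=5) = C(4,3) · p^4 · (1−p)^1
= 4 · 0.29987 · 0.26 = 0.311860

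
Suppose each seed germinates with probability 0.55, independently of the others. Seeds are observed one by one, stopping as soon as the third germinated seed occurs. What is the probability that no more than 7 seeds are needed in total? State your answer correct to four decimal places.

0.8471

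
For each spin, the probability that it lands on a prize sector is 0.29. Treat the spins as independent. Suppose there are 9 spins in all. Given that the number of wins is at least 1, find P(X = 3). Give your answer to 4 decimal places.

0.2750

X ~ Binomial(9, 0.29). Want P(X=3 | X≥1) = P(X=3) / P(X≥1).
P(X=3) = C(9,3)·0.29^3·0.71^6 = 0.262436
P(X≥1) = 1 − 0.045849 = 0.954151
Ratio = 0.262436 / 0.954151 = 0.275046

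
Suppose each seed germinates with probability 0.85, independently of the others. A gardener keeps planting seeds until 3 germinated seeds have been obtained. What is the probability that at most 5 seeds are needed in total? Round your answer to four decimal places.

0.9734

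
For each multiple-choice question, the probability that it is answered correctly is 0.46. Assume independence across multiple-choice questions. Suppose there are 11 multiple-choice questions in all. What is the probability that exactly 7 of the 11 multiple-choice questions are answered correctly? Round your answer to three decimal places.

X ~ Binomial(n=11, p=0.46).
P(X=7) = C(11,7) · p^7 · (1−p)^4
= 330 · 0.0043582 · 0.085031 = 0.12229

0.122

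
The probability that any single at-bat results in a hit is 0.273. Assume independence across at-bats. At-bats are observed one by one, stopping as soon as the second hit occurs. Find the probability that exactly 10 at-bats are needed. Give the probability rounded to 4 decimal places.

0.0523

Y = trial on which the second success occurs; negative binomial, r=2, p=0.273.
P(Y=10) = C(9,1) · p^2 · (1−p)^8
= 9 · 0.074529 · 0.078032 = 0.052341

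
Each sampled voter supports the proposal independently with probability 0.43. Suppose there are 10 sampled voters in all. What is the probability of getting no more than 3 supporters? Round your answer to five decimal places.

0.31016

X ~ Binomial(10, 0.43); P(X ≤ 3) = Σ C(10,k) p^k (1−p)^(10−k) over k:
  k=0: C(10,0)·0.43^0·0.57^10 = 0.0036203
  k=1: C(10,1)·0.43^1·0.57^9 = 0.0273113
  k=2: C(10,2)·0.43^2·0.57^8 = 0.0927146
  k=3: C(10,3)·0.43^3·0.57^7 = 0.1865136
Total = 0.3101599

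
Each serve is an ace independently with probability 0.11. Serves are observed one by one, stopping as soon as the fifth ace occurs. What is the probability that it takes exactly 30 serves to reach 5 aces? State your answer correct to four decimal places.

0.0208

Y = trial on which the fifth success occurs; negative binomial, r=5, p=0.11.
P(Y=30) = C(29,4) · p^5 · (1−p)^25
= 23751 · 1.6105e-05 · 0.054294 = 0.020768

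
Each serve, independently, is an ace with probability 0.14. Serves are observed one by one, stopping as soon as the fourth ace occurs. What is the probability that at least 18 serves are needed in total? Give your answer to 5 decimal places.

Needing more than 17 serves ⇔ fewer than 4 successes in the first 17. With X ~ Binomial(17, 0.14), P(Y > 17) = P(X ≤ 3).
  k=0: C(17,0)·0.14^0·0.86^17 = 0.0769970
  k=1: C(17,1)·0.14^1·0.86^16 = 0.2130847
  k=2: C(17,2)·0.14^2·0.86^15 = 0.2775056
  k=3: C(17,3)·0.14^3·0.86^14 = 0.2258766
P(X ≤ 3) = 0.7934639

0.79346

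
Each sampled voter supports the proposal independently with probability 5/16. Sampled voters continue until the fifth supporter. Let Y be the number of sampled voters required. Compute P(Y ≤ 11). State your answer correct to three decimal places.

0.239

Finishing within 11 sampled voters ⇔ at least 5 successes in the first 11. With X ~ Binomial(11, 0.3125), P(Y ≤ 11) = 1 − P(X ≤ 4).
  k=0: C(11,0)·0.3125^0·0.6875^11 = 0.01622
  k=1: C(11,1)·0.3125^1·0.6875^10 = 0.08109
  k=2: C(11,2)·0.3125^2·0.6875^9 = 0.18430
  k=3: C(11,3)·0.3125^3·0.6875^8 = 0.25131
  k=4: C(11,4)·0.3125^4·0.6875^7 = 0.22847
1 − 0.76139 = 0.23861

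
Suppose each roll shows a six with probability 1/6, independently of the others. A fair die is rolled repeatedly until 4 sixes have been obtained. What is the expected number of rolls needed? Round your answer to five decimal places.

24.00000

Y = total rolls until the fourth success; negative binomial with r=4, p=0.166667.
E[Y] = r / p = 4 / 0.166667 = 24.0000000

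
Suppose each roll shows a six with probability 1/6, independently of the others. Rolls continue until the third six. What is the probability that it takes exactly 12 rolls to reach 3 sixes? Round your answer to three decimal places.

0.049

Y = trial on which the third success occurs; negative binomial, r=3, p=0.166667.
P(Y=12) = C(11,2) · p^3 · (1−p)^9
= 55 · 0.0046296 · 0.19381 = 0.04935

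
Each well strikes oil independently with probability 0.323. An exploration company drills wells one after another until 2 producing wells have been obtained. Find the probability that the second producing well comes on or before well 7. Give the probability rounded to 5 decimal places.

0.71713

Finishing within 7 wells ⇔ at least 2 successes in the first 7. With X ~ Binomial(7, 0.323), P(Y ≤ 7) = 1 − P(X ≤ 1).
  k=0: C(7,0)·0.323^0·0.677^7 = 0.0651809
  k=1: C(7,1)·0.323^1·0.677^6 = 0.2176870
1 − 0.2828680 = 0.7171320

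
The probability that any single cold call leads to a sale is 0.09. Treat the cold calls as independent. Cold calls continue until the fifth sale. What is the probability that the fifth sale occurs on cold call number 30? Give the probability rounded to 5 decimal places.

0.01327

Y = trial on which the fifth success occurs; negative binomial, r=5, p=0.09.
P(Y=30) = C(29,4) · p^5 · (1−p)^25
= 23751 · 5.9049e-06 · 0.094631 = 0.0132718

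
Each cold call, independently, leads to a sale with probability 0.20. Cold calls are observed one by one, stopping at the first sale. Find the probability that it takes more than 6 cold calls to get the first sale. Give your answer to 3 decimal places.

0.262

Y = number of cold calls to the first success; geometric, p = 0.20.
P(Y > 6) = P(first 6 all fail) = (1−p)^6 = 0.26214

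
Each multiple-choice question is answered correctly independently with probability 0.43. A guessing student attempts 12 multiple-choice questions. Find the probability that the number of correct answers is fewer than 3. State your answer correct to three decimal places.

X ~ Binomial(12, 0.43); P(X ≤ 2) = Σ C(12,k) p^k (1−p)^(12−k) over k:
  k=0: C(12,0)·0.43^0·0.57^12 = 0.00118
  k=1: C(12,1)·0.43^1·0.57^11 = 0.01065
  k=2: C(12,2)·0.43^2·0.57^10 = 0.04418
Total = 0.05600

0.056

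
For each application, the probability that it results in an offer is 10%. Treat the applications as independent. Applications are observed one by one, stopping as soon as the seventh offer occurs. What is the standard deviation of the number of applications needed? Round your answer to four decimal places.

Y = total applications until the seventh success; negative binomial with r=7, p=0.10.
SD(Y) = √[r(1−p)/p²] = √(630.000000) = 25.099801

25.0998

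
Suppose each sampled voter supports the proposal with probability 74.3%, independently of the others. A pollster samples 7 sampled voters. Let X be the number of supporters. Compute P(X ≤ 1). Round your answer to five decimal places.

0.00157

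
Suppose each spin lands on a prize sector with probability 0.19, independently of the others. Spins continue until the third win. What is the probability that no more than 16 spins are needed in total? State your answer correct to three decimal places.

Finishing within 16 spins ⇔ at least 3 successes in the first 16. With X ~ Binomial(16, 0.19), P(Y ≤ 16) = 1 − P(X ≤ 2).
  k=0: C(16,0)·0.19^0·0.81^16 = 0.03434
  k=1: C(16,1)·0.19^1·0.81^15 = 0.12887
  k=2: C(16,2)·0.19^2·0.81^14 = 0.22671
1 − 0.38992 = 0.61008

0.610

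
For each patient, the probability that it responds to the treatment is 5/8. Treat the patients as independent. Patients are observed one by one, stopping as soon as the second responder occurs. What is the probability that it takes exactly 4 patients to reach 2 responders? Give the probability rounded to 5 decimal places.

0.16479

Y = trial on which the second success occurs; negative binomial, r=2, p=0.625.
P(Y=4) = C(3,1) · p^2 · (1−p)^2
= 3 · 0.39062 · 0.14062 = 0.1647949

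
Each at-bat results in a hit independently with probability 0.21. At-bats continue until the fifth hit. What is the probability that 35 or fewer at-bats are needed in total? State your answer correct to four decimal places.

Finishing within 35 at-bats ⇔ at least 5 successes in the first 35. With X ~ Binomial(35, 0.21), P(Y ≤ 35) = 1 − P(X ≤ 4).
  k=0: C(35,0)·0.21^0·0.79^35 = 0.000261
  k=1: C(35,1)·0.21^1·0.79^34 = 0.002430
  k=2: C(35,2)·0.21^2·0.79^33 = 0.010981
  k=3: C(35,3)·0.21^3·0.79^32 = 0.032110
  k=4: C(35,4)·0.21^4·0.79^31 = 0.068284
1 − 0.114066 = 0.885934

0.8859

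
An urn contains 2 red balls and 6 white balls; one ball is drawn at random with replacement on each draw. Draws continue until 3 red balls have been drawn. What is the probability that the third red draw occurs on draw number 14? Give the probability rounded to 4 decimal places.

0.0515

Y = trial on which the third success occurs; negative binomial, r=3, p=0.25.
P(Y=14) = C(13,2) · p^3 · (1−p)^11
= 78 · 0.015625 · 0.042235 = 0.051474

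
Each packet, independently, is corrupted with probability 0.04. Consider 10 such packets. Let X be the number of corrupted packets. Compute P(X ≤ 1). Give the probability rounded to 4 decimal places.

X ~ Binomial(10, 0.04); P(X ≤ 1) = Σ C(10,k) p^k (1−p)^(10−k) over k:
  k=0: C(10,0)·0.04^0·0.96^10 = 0.664833
  k=1: C(10,1)·0.04^1·0.96^9 = 0.277014
Total = 0.941846

0.9418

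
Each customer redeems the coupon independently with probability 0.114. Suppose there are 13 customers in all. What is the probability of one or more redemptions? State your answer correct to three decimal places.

0.793

P(at least one) = 1 − P(none) = 1 − (1 − 0.114)^13
= 1 − 0.20732 = 0.79268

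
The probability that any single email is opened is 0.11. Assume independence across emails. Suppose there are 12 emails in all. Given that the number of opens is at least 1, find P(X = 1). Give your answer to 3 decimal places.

X ~ Binomial(12, 0.11). Want P(X=1 | X≥1) = P(X=1) / P(X≥1).
P(X=1) = C(12,1)·0.11^1·0.89^11 = 0.36632
P(X≥1) = 1 − 0.24699 = 0.75301
Ratio = 0.36632 / 0.75301 = 0.48648

0.486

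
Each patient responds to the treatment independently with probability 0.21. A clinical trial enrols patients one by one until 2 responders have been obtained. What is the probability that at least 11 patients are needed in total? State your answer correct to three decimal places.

0.346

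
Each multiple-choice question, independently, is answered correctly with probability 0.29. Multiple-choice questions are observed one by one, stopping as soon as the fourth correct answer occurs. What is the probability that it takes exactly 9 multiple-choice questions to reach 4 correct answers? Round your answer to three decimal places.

Y = trial on which the fourth success occurs; negative binomial, r=4, p=0.29.
P(Y=9) = C(8,3) · p^4 · (1−p)^5
= 56 · 0.0070728 · 0.18042 = 0.07146

0.071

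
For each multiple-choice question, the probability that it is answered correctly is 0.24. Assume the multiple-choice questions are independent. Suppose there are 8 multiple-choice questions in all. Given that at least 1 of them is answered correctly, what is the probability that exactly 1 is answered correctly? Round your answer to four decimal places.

0.3164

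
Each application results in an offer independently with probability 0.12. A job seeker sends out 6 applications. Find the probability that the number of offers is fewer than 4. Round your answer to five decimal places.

0.99746

X ~ Binomial(6, 0.12); P(X ≤ 3) = Σ C(6,k) p^k (1−p)^(6−k) over k:
  k=0: C(6,0)·0.12^0·0.88^6 = 0.4644041
  k=1: C(6,1)·0.12^1·0.88^5 = 0.3799670
  k=2: C(6,2)·0.12^2·0.88^4 = 0.1295342
  k=3: C(6,3)·0.12^3·0.88^3 = 0.0235517
Total = 0.9974569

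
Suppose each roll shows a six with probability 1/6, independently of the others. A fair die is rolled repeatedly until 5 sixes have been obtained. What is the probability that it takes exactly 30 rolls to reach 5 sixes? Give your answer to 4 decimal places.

Y = trial on which the fifth success occurs; negative binomial, r=5, p=0.166667.
P(Y=30) = C(29,4) · p^5 · (1−p)^25
= 23751 · 0.0001286 · 0.010483 = 0.032018

0.0320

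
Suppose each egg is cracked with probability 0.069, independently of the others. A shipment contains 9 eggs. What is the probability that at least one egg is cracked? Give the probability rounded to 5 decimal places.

P(at least one) = 1 − P(none) = 1 − (1 − 0.069)^9
= 1 − 0.5254690 = 0.4745310

0.47453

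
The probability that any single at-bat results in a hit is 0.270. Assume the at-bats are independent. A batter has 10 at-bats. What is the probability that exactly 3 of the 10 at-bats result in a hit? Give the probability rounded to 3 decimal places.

0.261

X ~ Binomial(n=10, p=0.27).
P(X=3) = C(10,3) · p^3 · (1−p)^7
= 120 · 0.019683 · 0.11047 = 0.26094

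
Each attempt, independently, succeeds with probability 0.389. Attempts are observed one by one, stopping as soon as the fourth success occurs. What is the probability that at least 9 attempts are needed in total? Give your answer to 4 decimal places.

Needing more than 8 attempts ⇔ fewer than 4 successes in the first 8. With X ~ Binomial(8, 0.389), P(Y > 8) = P(X ≤ 3).
  k=0: C(8,0)·0.389^0·0.611^8 = 0.019424
  k=1: C(8,1)·0.389^1·0.611^7 = 0.098930
  k=2: C(8,2)·0.389^2·0.611^6 = 0.220447
  k=3: C(8,3)·0.389^3·0.611^5 = 0.280700
P(X ≤ 3) = 0.619501

0.6195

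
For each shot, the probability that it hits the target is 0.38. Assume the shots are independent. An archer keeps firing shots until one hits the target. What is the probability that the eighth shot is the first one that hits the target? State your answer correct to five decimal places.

0.01338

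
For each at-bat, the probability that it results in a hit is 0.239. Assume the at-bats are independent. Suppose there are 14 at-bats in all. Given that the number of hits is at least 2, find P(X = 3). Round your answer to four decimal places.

0.2793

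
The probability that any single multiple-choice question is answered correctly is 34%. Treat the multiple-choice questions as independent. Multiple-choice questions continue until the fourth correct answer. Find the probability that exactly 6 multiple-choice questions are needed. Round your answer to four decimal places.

0.0582

Y = trial on which the fourth success occurs; negative binomial, r=4, p=0.34.
P(Y=6) = C(5,3) · p^4 · (1−p)^2
= 10 · 0.013363 · 0.4356 = 0.058211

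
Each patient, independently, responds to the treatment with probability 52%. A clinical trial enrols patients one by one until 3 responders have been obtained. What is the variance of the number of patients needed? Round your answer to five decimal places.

Y = total patients until the third success; negative binomial with r=3, p=0.52.
Var(Y) = r(1−p)/p² = 3·0.48 / 0.52² = 5.3254438

5.32544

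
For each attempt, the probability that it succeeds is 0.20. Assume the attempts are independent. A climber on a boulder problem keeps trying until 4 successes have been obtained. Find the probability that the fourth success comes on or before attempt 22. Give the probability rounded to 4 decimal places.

Finishing within 22 attempts ⇔ at least 4 successes in the first 22. With X ~ Binomial(22, 0.20), P(Y ≤ 22) = 1 − P(X ≤ 3).
  k=0: C(22,0)·0.20^0·0.80^22 = 0.007379
  k=1: C(22,1)·0.20^1·0.80^21 = 0.040583
  k=2: C(22,2)·0.20^2·0.80^20 = 0.106530
  k=3: C(22,3)·0.20^3·0.80^19 = 0.177550
1 − 0.332041 = 0.667959

0.6680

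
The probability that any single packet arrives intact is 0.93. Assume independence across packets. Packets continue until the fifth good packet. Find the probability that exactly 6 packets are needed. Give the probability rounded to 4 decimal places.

0.2435

Y = trial on which the fifth success occurs; negative binomial, r=5, p=0.93.
P(Y=6) = C(5,4) · p^5 · (1−p)^1
= 5 · 0.69569 · 0.07 = 0.243491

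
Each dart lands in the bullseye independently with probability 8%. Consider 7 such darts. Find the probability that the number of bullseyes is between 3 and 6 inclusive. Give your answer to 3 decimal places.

0.014

X ~ Binomial(7, 0.08); P(3 ≤ X ≤ 6) = Σ C(7,k) p^k (1−p)^(7−k) over k:
  k=3: C(7,3)·0.08^3·0.92^4 = 0.01284
  k=4: C(7,4)·0.08^4·0.92^3 = 0.00112
  k=5: C(7,5)·0.08^5·0.92^2 = 0.00006
  k=6: C(7,6)·0.08^6·0.92^1 = 0.00000
Total = 0.01401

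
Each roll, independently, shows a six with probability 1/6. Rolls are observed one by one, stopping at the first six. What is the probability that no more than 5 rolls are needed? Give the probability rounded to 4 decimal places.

Y = number of rolls to the first success; geometric, p = 0.166667.
P(Y ≤ 5) = 1 − (1−p)^5 = 1 − 0.401878 = 0.598122

0.5981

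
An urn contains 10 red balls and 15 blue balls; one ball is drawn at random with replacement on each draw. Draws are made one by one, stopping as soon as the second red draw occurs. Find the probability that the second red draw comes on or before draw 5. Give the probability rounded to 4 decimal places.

Finishing within 5 draws ⇔ at least 2 successes in the first 5. With X ~ Binomial(5, 0.40), P(Y ≤ 5) = 1 − P(X ≤ 1).
  k=0: C(5,0)·0.40^0·0.60^5 = 0.077760
  k=1: C(5,1)·0.40^1·0.60^4 = 0.259200
1 − 0.336960 = 0.663040

0.6630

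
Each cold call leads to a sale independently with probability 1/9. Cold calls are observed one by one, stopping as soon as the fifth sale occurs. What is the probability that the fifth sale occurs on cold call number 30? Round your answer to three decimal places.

0.021

Y = trial on which the fifth success occurs; negative binomial, r=5, p=0.111111.
P(Y=30) = C(29,4) · p^5 · (1−p)^25
= 23751 · 1.6935e-05 · 0.052624 = 0.02117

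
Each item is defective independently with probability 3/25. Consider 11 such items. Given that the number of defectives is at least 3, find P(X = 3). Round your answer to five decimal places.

0.75039

X ~ Binomial(11, 0.12). Want P(X=3 | X≥3) = P(X=3) / P(X≥3).
P(X=3) = C(11,3)·0.12^3·0.88^8 = 0.1025390
P(X≥3) = 1 − 0.2450809 − 0.3676213 − 0.2506509 = 0.1366470
Ratio = 0.1025390 / 0.1366470 = 0.7503935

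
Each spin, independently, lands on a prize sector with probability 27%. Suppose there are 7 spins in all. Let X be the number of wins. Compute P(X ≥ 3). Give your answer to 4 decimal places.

X ~ Binomial(7, 0.27); P(X ≥ 3) = Σ C(7,k) p^k (1−p)^(7−k) over k:
  k=3: C(7,3)·0.27^3·0.73^4 = 0.195637
  k=4: C(7,4)·0.27^4·0.73^3 = 0.072359
  k=5: C(7,5)·0.27^5·0.73^2 = 0.016058
  k=6: C(7,6)·0.27^6·0.73^1 = 0.001980
  k=7: C(7,7)·0.27^7·0.73^0 = 0.000105
Total = 0.286138

0.2861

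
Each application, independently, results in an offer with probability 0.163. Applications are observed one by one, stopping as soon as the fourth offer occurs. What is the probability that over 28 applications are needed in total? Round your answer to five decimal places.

Needing more than 28 applications ⇔ fewer than 4 successes in the first 28. With X ~ Binomial(28, 0.163), P(Y > 28) = P(X ≤ 3).
  k=0: C(28,0)·0.163^0·0.837^28 = 0.0068598
  k=1: C(28,1)·0.163^1·0.837^27 = 0.0374053
  k=2: C(28,2)·0.163^2·0.837^26 = 0.0983397
  k=3: C(28,3)·0.163^3·0.837^25 = 0.1659752
P(X ≤ 3) = 0.3085800

0.30858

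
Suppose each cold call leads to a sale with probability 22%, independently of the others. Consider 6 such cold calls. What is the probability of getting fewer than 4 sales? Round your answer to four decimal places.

0.9761

X ~ Binomial(6, 0.22); P(X ≤ 3) = Σ C(6,k) p^k (1−p)^(6−k) over k:
  k=0: C(6,0)·0.22^0·0.78^6 = 0.225200
  k=1: C(6,1)·0.22^1·0.78^5 = 0.381107
  k=2: C(6,2)·0.22^2·0.78^4 = 0.268729
  k=3: C(6,3)·0.22^3·0.78^3 = 0.101061
Total = 0.976097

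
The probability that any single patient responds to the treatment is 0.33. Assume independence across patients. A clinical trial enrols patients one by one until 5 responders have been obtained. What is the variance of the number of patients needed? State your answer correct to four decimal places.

30.7622

Y = total patients until the fifth success; negative binomial with r=5, p=0.33.
Var(Y) = r(1−p)/p² = 5·0.67 / 0.33² = 30.762167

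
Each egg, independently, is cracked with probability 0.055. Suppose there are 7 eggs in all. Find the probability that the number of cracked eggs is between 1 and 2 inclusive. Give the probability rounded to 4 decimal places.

0.3221

X ~ Binomial(7, 0.055); P(1 ≤ X ≤ 2) = Σ C(7,k) p^k (1−p)^(7−k) over k:
  k=1: C(7,1)·0.055^1·0.945^6 = 0.274190
  k=2: C(7,2)·0.055^2·0.945^5 = 0.047874
Total = 0.322064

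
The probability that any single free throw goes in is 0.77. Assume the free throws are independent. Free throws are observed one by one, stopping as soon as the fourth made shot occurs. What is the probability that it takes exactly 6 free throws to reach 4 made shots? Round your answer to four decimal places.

Y = trial on which the fourth success occurs; negative binomial, r=4, p=0.77.
P(Y=6) = C(5,3) · p^4 · (1−p)^2
= 10 · 0.35153 · 0.0529 = 0.185960

0.1860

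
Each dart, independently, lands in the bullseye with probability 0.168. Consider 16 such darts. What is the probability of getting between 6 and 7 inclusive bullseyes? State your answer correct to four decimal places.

X ~ Binomial(16, 0.168); P(6 ≤ X ≤ 7) = Σ C(16,k) p^k (1−p)^(16−k) over k:
  k=6: C(16,6)·0.168^6·0.832^10 = 0.028616
  k=7: C(16,7)·0.168^7·0.832^9 = 0.008255
Total = 0.036871

0.0369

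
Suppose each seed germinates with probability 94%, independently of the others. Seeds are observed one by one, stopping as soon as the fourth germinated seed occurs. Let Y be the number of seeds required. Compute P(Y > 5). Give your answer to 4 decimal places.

Needing more than 5 seeds ⇔ fewer than 4 successes in the first 5. With X ~ Binomial(5, 0.94), P(Y > 5) = P(X ≤ 3).
  k=0: C(5,0)·0.94^0·0.06^5 = 0.000001
  k=1: C(5,1)·0.94^1·0.06^4 = 0.000061
  k=2: C(5,2)·0.94^2·0.06^3 = 0.001909
  k=3: C(5,3)·0.94^3·0.06^2 = 0.029901
P(X ≤ 3) = 0.031871

0.0319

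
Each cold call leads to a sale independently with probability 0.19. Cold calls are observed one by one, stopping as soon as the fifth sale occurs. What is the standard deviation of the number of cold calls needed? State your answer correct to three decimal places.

10.592

Y = total cold calls until the fifth success; negative binomial with r=5, p=0.19.
SD(Y) = √[r(1−p)/p²] = √(112.18837) = 10.59190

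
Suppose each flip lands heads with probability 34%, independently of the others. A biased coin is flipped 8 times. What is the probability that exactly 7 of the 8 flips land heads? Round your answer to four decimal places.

0.0028

X ~ Binomial(n=8, p=0.34).
P(X=7) = C(8,7) · p^7 · (1−p)^1
= 8 · 0.00052523 · 0.66 = 0.002773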